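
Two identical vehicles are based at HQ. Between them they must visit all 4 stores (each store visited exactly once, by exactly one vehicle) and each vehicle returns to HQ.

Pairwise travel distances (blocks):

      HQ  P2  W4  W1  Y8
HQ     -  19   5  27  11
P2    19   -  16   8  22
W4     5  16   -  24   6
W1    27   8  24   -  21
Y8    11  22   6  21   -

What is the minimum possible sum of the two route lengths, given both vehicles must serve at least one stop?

69 blocks — the smallest possible combined total.

Check every non-empty split of the stops between the two vehicles; for each half take its own optimal tour:
  {P2} + {W4, W1, Y8}: 38 + 59 = 97
  {W4} + {P2, W1, Y8}: 10 + 59 = 69
  {P2, W4} + {W1, Y8}: 40 + 59 = 99
  {W1} + {P2, W4, Y8}: 54 + 52 = 106
  {P2, W1} + {W4, Y8}: 54 + 22 = 76
  {W4, W1} + {P2, Y8}: 56 + 52 = 108
  … (7 splits in total)
Best: vehicle 1 HQ → W4 → HQ = 10; vehicle 2 HQ → P2 → W1 → Y8 → HQ = 59; combined 69.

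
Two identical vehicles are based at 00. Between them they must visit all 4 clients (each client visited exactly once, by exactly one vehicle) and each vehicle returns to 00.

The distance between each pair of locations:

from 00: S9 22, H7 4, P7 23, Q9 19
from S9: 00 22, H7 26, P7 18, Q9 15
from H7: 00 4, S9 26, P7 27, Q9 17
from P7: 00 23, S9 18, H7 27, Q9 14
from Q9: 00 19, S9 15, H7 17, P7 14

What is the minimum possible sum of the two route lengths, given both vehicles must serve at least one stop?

Try each way of splitting the stops between the two vehicles (each non-empty) and, for each split, find the best tour for each vehicle:
  {S9} + {H7, P7, Q9}: 44 + 58 = 102
  {H7} + {S9, P7, Q9}: 8 + 73 = 81
  {S9, H7} + {P7, Q9}: 52 + 56 = 108
  {P7} + {S9, H7, Q9}: 46 + 58 = 104
  {S9, P7} + {H7, Q9}: 63 + 40 = 103
  {H7, P7} + {S9, Q9}: 54 + 56 = 110
  … (7 splits in total)
Best: vehicle 1 00 → H7 → 00 = 8; vehicle 2 00 → S9 → P7 → Q9 → 00 = 73; combined 81.

81 — the smallest possible combined total.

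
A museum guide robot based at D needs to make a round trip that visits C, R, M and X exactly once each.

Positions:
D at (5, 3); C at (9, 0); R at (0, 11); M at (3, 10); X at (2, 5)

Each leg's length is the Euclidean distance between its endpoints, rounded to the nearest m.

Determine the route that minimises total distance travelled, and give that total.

30 m — the shortest possible round trip.

There are 12 distinct closed tours to check (reversals are equivalent).
D-C-R-M-X-D: 5+14+3+5+4 = 31
D-C-R-X-M-D: 5+14+6+5+7 = 37
D-C-M-R-X-D: 5+12+3+6+4 = 30
D-C-M-X-R-D: 5+12+5+6+9 = 37
D-C-X-R-M-D: 5+9+6+3+7 = 30
D-C-X-M-R-D: 5+9+5+3+9 = 31
D-R-C-M-X-D: 9+14+12+5+4 = 44
D-R-C-X-M-D: 9+14+9+5+7 = 44
D-R-M-C-X-D: 9+3+12+9+4 = 37
D-R-X-C-M-D: 9+6+9+12+7 = 43
D-M-C-R-X-D: 7+12+14+6+4 = 43
D-M-R-C-X-D: 7+3+14+9+4 = 37
The minimum is 30.
One optimal route: D → C → M → R → X → D (or its reverse).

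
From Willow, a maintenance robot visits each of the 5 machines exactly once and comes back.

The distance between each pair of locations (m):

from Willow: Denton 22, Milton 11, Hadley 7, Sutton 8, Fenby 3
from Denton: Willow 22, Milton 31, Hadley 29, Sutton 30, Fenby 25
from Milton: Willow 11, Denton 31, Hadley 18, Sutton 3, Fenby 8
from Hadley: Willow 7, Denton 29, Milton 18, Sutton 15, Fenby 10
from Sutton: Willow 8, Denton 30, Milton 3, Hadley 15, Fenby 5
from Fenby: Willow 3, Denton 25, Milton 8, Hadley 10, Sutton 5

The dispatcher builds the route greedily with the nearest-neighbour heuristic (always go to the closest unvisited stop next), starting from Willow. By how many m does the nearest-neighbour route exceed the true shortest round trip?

Excess over optimum: 2 m.

Willow: Fenby=3, Hadley=7, Sutton=8, Milton=11, Denton=22 ⇒ Fenby
Fenby: Sutton=5, Milton=8, Hadley=10, Denton=25 ⇒ Sutton
Sutton: Milton=3, Hadley=15, Denton=30 ⇒ Milton
Milton: Hadley=18, Denton=31 ⇒ Hadley
Hadley: Denton=29 ⇒ Denton
NN route Willow → Fenby → Sutton → Milton → Hadley → Denton → Willow costs 80.
Optimal: Willow → Denton → Milton → Sutton → Fenby → Hadley → Willow costs 78 (by enumerating all 60 distinct tours).
Excess = 80 − 78 = 2.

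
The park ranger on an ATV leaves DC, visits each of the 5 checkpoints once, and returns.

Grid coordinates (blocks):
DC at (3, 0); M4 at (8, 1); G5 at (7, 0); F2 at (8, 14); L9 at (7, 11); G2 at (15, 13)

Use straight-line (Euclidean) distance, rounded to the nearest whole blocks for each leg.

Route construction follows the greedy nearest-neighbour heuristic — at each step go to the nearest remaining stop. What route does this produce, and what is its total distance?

Nearest-neighbour total = 43 blocks; route DC → G5 → M4 → L9 → F2 → G2 → DC.

DC → [G5:4 / M4:5 / L9:12 / F2:15 / G2:18] → G5 (4)
G5 → [M4:1 / L9:11 / F2:14 / G2:15] → M4 (1)
M4 → [L9:10 / F2:13 / G2:14] → L9 (10)
L9 → [F2:3 / G2:8] → F2 (3)
F2 → [G2:7] → G2 (7)
Return G2→DC: 18.
Total = 4 + 1 + 10 + 3 + 7 + 18 = 43.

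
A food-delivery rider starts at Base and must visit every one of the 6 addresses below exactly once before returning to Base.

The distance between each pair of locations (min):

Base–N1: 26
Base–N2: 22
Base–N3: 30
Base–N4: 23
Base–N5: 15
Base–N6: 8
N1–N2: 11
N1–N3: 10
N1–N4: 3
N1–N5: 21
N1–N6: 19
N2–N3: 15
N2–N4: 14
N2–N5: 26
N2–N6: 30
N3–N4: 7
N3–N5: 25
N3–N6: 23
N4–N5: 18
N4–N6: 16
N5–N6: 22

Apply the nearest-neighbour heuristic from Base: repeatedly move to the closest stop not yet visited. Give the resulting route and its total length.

Nearest-neighbour total = 93 min; route Base → N6 → N4 → N1 → N3 → N2 → N5 → Base.

Base → [N6:8 / N5:15 / N2:22 / N4:23 / N1:26 / N3:30] → N6 (8)
N6 → [N4:16 / N1:19 / N5:22 / N3:23 / N2:30] → N4 (16)
N4 → [N1:3 / N3:7 / N2:14 / N5:18] → N1 (3)
N1 → [N3:10 / N2:11 / N5:21] → N3 (10)
N3 → [N2:15 / N5:25] → N2 (15)
N2 → [N5:26] → N5 (26)
Return N5→Base: 15.
Total = 8 + 16 + 3 + 10 + 15 + 26 + 15 = 93.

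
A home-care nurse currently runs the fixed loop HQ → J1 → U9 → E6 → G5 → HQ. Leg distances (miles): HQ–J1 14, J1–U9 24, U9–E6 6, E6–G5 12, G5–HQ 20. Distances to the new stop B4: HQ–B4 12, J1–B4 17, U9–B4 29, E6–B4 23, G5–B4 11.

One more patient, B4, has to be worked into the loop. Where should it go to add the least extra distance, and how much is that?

Adding 3 miles by placing B4 on the G5–HQ leg.

Insertion cost between consecutive stops i–j is d(i,B4) + d(B4,j) − d(i,j):
  between HQ and J1: 12 + 17 − 14 = 15
  between J1 and U9: 17 + 29 − 24 = 22
  between U9 and E6: 29 + 23 − 6 = 46
  between E6 and G5: 23 + 11 − 12 = 22
  between G5 and HQ: 11 + 12 − 20 = 3
Cheapest insertion is between G5 and HQ, adding 3.
New total = 76 + 3 = 79.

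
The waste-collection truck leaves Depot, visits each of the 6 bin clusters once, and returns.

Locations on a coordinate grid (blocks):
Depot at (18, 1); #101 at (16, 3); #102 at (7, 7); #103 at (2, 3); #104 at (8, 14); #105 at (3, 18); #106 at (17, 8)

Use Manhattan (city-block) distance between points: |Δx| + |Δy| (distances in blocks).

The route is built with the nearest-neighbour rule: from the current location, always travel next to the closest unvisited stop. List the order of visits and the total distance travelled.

From Depot: distances to unvisited — #101=4, #106=8, #102=17, #103=18, #104=23, #105=32. Nearest is #101 (4).
From #101: distances to unvisited — #106=6, #102=13, #103=14, #104=19, #105=28. Nearest is #106 (6).
From #106: distances to unvisited — #102=11, #104=15, #103=20, #105=24. Nearest is #102 (11).
From #102: distances to unvisited — #104=8, #103=9, #105=15. Nearest is #104 (8).
From #104: distances to unvisited — #105=9, #103=17. Nearest is #105 (9).
From #105: distances to unvisited — #103=16. Nearest is #103 (16).
Return #103→Depot: 18.
Total = 4 + 6 + 11 + 8 + 9 + 16 + 18 = 72.

Nearest-neighbour total = 72 blocks; route Depot → #101 → #106 → #102 → #104 → #105 → #103 → Depot.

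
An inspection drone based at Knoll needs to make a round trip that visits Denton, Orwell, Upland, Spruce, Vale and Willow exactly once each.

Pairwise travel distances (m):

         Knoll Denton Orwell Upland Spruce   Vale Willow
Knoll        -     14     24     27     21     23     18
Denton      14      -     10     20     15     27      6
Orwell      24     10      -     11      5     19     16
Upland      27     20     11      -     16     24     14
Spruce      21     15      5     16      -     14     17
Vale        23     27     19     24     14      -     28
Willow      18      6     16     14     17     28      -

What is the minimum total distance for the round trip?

Minimum total distance: 87 m.

With 6 stops there are 6!/2 = 360 distinct round trips (a route and its reverse cost the same).
Knoll → Denton → Orwell → Upland → Spruce → Vale → Willow → Knoll: 14+10+11+16+14+28+18 = 111
Knoll → Denton → Orwell → Upland → Spruce → Willow → Vale → Knoll: 14+10+11+16+17+28+23 = 119
Knoll → Denton → Orwell → Upland → Vale → Spruce → Willow → Knoll: 14+10+11+24+14+17+18 = 108
Knoll → Denton → Orwell → Upland → Vale → Willow → Spruce → Knoll: 14+10+11+24+28+17+21 = 125
Knoll → Denton → Orwell → Upland → Willow → Spruce → Vale → Knoll: 14+10+11+14+17+14+23 = 103
Knoll → Denton → Orwell → Upland → Willow → Vale → Spruce → Knoll: 14+10+11+14+28+14+21 = 112
Knoll → Denton → Orwell → Spruce → Upland → Vale → Willow → Knoll: 14+10+5+16+24+28+18 = 115
Knoll → Denton → Orwell → Spruce → Upland → Willow → Vale → Knoll: 14+10+5+16+14+28+23 = 110
… (352 more)
Knoll → Denton → Willow → Upland → Orwell → Spruce → Vale → Knoll: 14+6+14+11+5+14+23 = 87  ← best
The minimum is 87.
One optimal route: Knoll → Denton → Willow → Upland → Orwell → Spruce → Vale → Knoll (or its reverse).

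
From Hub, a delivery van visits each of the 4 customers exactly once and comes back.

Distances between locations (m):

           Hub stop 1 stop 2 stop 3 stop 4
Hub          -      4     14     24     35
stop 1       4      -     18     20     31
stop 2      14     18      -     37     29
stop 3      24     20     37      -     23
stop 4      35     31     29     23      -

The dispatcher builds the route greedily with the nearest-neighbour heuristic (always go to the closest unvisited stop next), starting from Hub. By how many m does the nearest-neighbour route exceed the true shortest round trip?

Hub: stop 1=4, stop 2=14, stop 3=24, stop 4=35 ⇒ stop 1
stop 1: stop 2=18, stop 3=20, stop 4=31 ⇒ stop 2
stop 2: stop 4=29, stop 3=37 ⇒ stop 4
stop 4: stop 3=23 ⇒ stop 3
NN route Hub → stop 1 → stop 2 → stop 4 → stop 3 → Hub costs 98.
Optimal: Hub → stop 1 → stop 3 → stop 4 → stop 2 → Hub costs 90 (by enumerating all 12 distinct tours).
Excess = 98 − 90 = 8.

The nearest-neighbour route is 8 m longer than optimal.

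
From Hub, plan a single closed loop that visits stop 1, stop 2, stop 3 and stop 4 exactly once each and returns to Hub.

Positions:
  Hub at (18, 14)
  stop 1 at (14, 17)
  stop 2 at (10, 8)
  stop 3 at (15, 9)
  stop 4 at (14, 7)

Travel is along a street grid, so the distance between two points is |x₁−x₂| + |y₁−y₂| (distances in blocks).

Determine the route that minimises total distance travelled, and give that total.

Shortest round trip = 36 blocks.

There are 12 distinct closed tours to check (reversals are equivalent).
Hub → stop 1 → stop 2 → stop 3 → stop 4 → Hub: 7+13+6+3+11 = 40
Hub → stop 1 → stop 2 → stop 4 → stop 3 → Hub: 7+13+5+3+8 = 36
Hub → stop 1 → stop 3 → stop 2 → stop 4 → Hub: 7+9+6+5+11 = 38
Hub → stop 1 → stop 3 → stop 4 → stop 2 → Hub: 7+9+3+5+14 = 38
Hub → stop 1 → stop 4 → stop 2 → stop 3 → Hub: 7+10+5+6+8 = 36
Hub → stop 1 → stop 4 → stop 3 → stop 2 → Hub: 7+10+3+6+14 = 40
Hub → stop 2 → stop 1 → stop 3 → stop 4 → Hub: 14+13+9+3+11 = 50
Hub → stop 2 → stop 1 → stop 4 → stop 3 → Hub: 14+13+10+3+8 = 48
Hub → stop 2 → stop 3 → stop 1 → stop 4 → Hub: 14+6+9+10+11 = 50
Hub → stop 2 → stop 4 → stop 1 → stop 3 → Hub: 14+5+10+9+8 = 46
Hub → stop 3 → stop 1 → stop 2 → stop 4 → Hub: 8+9+13+5+11 = 46
Hub → stop 3 → stop 2 → stop 1 → stop 4 → Hub: 8+6+13+10+11 = 48
The minimum is 36.
One optimal route: Hub → stop 1 → stop 2 → stop 4 → stop 3 → Hub (or its reverse).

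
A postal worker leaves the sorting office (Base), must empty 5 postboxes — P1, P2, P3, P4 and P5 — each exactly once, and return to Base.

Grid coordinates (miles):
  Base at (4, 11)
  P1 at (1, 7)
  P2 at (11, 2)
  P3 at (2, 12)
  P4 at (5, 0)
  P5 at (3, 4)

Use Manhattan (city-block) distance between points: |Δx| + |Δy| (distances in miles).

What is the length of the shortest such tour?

Shortest round trip = 44 miles.

With 5 stops there are 5!/2 = 60 distinct round trips (a route and its reverse cost the same).
Base-P1-P2-P3-P4-P5-Base: 7+15+19+15+6+8 = 70
Base-P1-P2-P3-P5-P4-Base: 7+15+19+9+6+12 = 68
Base-P1-P2-P4-P3-P5-Base: 7+15+8+15+9+8 = 62
Base-P1-P2-P4-P5-P3-Base: 7+15+8+6+9+3 = 48
Base-P1-P2-P5-P3-P4-Base: 7+15+10+9+15+12 = 68
Base-P1-P2-P5-P4-P3-Base: 7+15+10+6+15+3 = 56
Base-P1-P3-P2-P4-P5-Base: 7+6+19+8+6+8 = 54
Base-P1-P3-P2-P5-P4-Base: 7+6+19+10+6+12 = 60
Base-P1-P3-P4-P2-P5-Base: 7+6+15+8+10+8 = 54
Base-P1-P3-P4-P5-P2-Base: 7+6+15+6+10+16 = 60
Base-P1-P3-P5-P2-P4-Base: 7+6+9+10+8+12 = 52
Base-P1-P3-P5-P4-P2-Base: 7+6+9+6+8+16 = 52
Base-P1-P4-P2-P3-P5-Base: 7+11+8+19+9+8 = 62
Base-P1-P4-P2-P5-P3-Base: 7+11+8+10+9+3 = 48
… (46 more)
Base-P2-P4-P5-P1-P3-Base: 16+8+6+5+6+3 = 44  ← best
The minimum is 44.
One optimal route: Base → P2 → P4 → P5 → P1 → P3 → Base (or its reverse).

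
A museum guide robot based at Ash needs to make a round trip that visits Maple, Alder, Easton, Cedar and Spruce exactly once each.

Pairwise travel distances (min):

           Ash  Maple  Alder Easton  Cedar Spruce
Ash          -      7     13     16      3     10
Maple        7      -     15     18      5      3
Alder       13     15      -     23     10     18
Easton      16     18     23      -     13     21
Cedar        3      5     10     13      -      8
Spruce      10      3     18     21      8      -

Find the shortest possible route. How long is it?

There are 60 distinct closed tours to check (reversals are equivalent).
Ash → Maple → Alder → Easton → Cedar → Spruce → Ash: 7+15+23+13+8+10 = 76
Ash → Maple → Alder → Easton → Spruce → Cedar → Ash: 7+15+23+21+8+3 = 77
Ash → Maple → Alder → Cedar → Easton → Spruce → Ash: 7+15+10+13+21+10 = 76
Ash → Maple → Alder → Cedar → Spruce → Easton → Ash: 7+15+10+8+21+16 = 77
Ash → Maple → Alder → Spruce → Easton → Cedar → Ash: 7+15+18+21+13+3 = 77
Ash → Maple → Alder → Spruce → Cedar → Easton → Ash: 7+15+18+8+13+16 = 77
Ash → Maple → Easton → Alder → Cedar → Spruce → Ash: 7+18+23+10+8+10 = 76
Ash → Maple → Easton → Alder → Spruce → Cedar → Ash: 7+18+23+18+8+3 = 77
Ash → Maple → Easton → Cedar → Alder → Spruce → Ash: 7+18+13+10+18+10 = 76
Ash → Maple → Easton → Cedar → Spruce → Alder → Ash: 7+18+13+8+18+13 = 77
Ash → Maple → Easton → Spruce → Alder → Cedar → Ash: 7+18+21+18+10+3 = 77
Ash → Maple → Easton → Spruce → Cedar → Alder → Ash: 7+18+21+8+10+13 = 77
Ash → Maple → Cedar → Alder → Easton → Spruce → Ash: 7+5+10+23+21+10 = 76
Ash → Maple → Cedar → Alder → Spruce → Easton → Ash: 7+5+10+18+21+16 = 77
… (46 more)
Ash → Maple → Spruce → Alder → Easton → Cedar → Ash: 7+3+18+23+13+3 = 67  ← best
The minimum is 67.
One optimal route: Ash → Maple → Spruce → Alder → Easton → Cedar → Ash (or its reverse).

Minimum total distance: 67 min.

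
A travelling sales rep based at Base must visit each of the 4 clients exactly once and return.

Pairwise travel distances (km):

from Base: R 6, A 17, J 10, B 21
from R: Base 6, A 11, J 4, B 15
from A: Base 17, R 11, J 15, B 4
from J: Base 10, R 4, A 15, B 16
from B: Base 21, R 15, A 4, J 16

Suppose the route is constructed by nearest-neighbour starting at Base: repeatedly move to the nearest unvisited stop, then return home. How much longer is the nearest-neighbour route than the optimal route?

3 km longer than the optimal tour.

Base: R=6, J=10, A=17, B=21 ⇒ R
R: J=4, A=11, B=15 ⇒ J
J: A=15, B=16 ⇒ A
A: B=4 ⇒ B
NN route Base → R → J → A → B → Base costs 50.
Optimal: Base → R → A → B → J → Base costs 47 (by enumerating all 12 distinct tours).
Excess = 50 − 47 = 3.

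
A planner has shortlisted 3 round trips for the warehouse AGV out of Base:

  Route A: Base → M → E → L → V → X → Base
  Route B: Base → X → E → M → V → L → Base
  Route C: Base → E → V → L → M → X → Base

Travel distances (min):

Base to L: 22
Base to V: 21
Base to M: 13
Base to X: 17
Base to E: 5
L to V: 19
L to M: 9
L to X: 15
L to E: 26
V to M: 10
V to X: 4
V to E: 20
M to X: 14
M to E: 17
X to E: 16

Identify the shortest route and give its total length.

Route A: 13 + 17 + 26 + 19 + 4 + 17 = 96
Route B: 17 + 16 + 17 + 10 + 19 + 22 = 101
Route C: 5 + 20 + 19 + 9 + 14 + 17 = 84

84 min — Route C is the shortest.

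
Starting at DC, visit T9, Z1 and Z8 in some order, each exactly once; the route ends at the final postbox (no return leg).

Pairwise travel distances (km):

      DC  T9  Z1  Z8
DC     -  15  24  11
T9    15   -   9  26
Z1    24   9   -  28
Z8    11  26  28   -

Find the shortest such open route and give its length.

There are 3! = 6 possible orderings.
DC - T9 - Z1 - Z8: 15+9+28 = 52
DC - T9 - Z8 - Z1: 15+26+28 = 69
DC - Z1 - T9 - Z8: 24+9+26 = 59
DC - Z1 - Z8 - T9: 24+28+26 = 78
DC - Z8 - T9 - Z1: 11+26+9 = 46
DC - Z8 - Z1 - T9: 11+28+9 = 48
The minimum is 46.
One shortest path: DC → Z8 → T9 → Z1.

Shortest open route: 46 km.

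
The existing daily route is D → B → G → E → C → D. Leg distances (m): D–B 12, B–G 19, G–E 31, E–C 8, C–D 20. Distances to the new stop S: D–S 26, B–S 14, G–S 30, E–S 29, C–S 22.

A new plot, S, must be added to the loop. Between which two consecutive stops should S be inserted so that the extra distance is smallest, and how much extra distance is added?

Adding 25 m by placing S on the B–G leg.

Insertion cost between consecutive stops i–j is d(i,S) + d(S,j) − d(i,j):
  between D and B: 26 + 14 − 12 = 28
  between B and G: 14 + 30 − 19 = 25
  between G and E: 30 + 29 − 31 = 28
  between E and C: 29 + 22 − 8 = 43
  between C and D: 22 + 26 − 20 = 28
Cheapest insertion is between B and G, adding 25.
New total = 90 + 25 = 115.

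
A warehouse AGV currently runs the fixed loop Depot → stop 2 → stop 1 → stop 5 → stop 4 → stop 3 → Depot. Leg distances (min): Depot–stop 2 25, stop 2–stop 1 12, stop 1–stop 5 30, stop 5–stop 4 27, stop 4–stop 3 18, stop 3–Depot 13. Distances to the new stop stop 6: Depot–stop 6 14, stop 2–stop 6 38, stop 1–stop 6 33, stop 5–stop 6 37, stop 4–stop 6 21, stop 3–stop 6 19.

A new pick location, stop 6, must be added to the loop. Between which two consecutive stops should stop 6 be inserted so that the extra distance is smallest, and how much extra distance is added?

Insertion cost between consecutive stops i–j is d(i,stop 6) + d(stop 6,j) − d(i,j):
  between Depot and stop 2: 14 + 38 − 25 = 27
  between stop 2 and stop 1: 38 + 33 − 12 = 59
  between stop 1 and stop 5: 33 + 37 − 30 = 40
  between stop 5 and stop 4: 37 + 21 − 27 = 31
  between stop 4 and stop 3: 21 + 19 − 18 = 22
  between stop 3 and Depot: 19 + 14 − 13 = 20
Cheapest insertion is between stop 3 and Depot, adding 20.
New total = 125 + 20 = 145.

+20 min — insert stop 6 between stop 3 and Depot.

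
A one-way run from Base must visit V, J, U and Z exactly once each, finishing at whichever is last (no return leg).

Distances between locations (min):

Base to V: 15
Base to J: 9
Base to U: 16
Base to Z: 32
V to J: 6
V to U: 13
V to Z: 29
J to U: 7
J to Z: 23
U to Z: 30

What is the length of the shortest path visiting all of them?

There are 4! = 24 possible orderings.
Base - V - J - U - Z: 15+6+7+30 = 58
Base - V - J - Z - U: 15+6+23+30 = 74
Base - V - U - J - Z: 15+13+7+23 = 58
Base - V - U - Z - J: 15+13+30+23 = 81
Base - V - Z - J - U: 15+29+23+7 = 74
Base - V - Z - U - J: 15+29+30+7 = 81
Base - J - V - U - Z: 9+6+13+30 = 58
Base - J - V - Z - U: 9+6+29+30 = 74
Base - J - U - V - Z: 9+7+13+29 = 58
Base - J - U - Z - V: 9+7+30+29 = 75
Base - J - Z - V - U: 9+23+29+13 = 74
Base - J - Z - U - V: 9+23+30+13 = 75
Base - U - V - J - Z: 16+13+6+23 = 58
Base - U - V - Z - J: 16+13+29+23 = 81
… (10 more)
The minimum is 58.
One shortest path: Base → V → J → U → Z.

Shortest open route: 58 min.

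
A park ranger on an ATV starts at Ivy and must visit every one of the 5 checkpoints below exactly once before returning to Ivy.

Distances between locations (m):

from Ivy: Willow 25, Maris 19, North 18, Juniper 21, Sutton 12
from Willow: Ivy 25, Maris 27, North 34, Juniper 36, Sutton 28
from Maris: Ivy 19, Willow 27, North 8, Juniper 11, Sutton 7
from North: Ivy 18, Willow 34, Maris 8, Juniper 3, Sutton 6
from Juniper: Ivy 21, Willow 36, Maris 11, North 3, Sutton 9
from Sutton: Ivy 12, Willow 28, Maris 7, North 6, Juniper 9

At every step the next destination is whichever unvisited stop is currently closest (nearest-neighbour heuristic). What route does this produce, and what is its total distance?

84 m along Ivy → Sutton → North → Juniper → Maris → Willow → Ivy.

At Ivy the remaining stops are Sutton 12, North 18, Maris 19, Juniper 21, Willow 25; go to Sutton.
At Sutton the remaining stops are North 6, Maris 7, Juniper 9, Willow 28; go to North.
At North the remaining stops are Juniper 3, Maris 8, Willow 34; go to Juniper.
At Juniper the remaining stops are Maris 11, Willow 36; go to Maris.
At Maris the remaining stops are Willow 27; go to Willow.
Return Willow→Ivy: 25.
Total = 12 + 6 + 3 + 11 + 27 + 25 = 84.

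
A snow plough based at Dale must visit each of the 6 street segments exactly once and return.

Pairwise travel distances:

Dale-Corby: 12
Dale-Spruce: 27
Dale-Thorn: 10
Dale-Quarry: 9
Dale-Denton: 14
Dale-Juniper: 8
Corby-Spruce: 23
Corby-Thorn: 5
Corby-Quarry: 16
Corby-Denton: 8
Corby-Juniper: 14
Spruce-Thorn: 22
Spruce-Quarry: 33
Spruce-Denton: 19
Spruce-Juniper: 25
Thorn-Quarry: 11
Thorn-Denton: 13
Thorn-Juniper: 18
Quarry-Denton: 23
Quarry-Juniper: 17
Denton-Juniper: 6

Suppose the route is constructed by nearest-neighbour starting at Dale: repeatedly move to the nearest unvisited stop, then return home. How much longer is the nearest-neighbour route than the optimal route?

The nearest-neighbour route is 17 longer than optimal.

Dale: Juniper=8, Quarry=9, Thorn=10, Corby=12, Denton=14, Spruce=27 ⇒ Juniper
Juniper: Denton=6, Corby=14, Quarry=17, Thorn=18, Spruce=25 ⇒ Denton
Denton: Corby=8, Thorn=13, Spruce=19, Quarry=23 ⇒ Corby
Corby: Thorn=5, Quarry=16, Spruce=23 ⇒ Thorn
Thorn: Quarry=11, Spruce=22 ⇒ Quarry
Quarry: Spruce=33 ⇒ Spruce
NN route Dale → Juniper → Denton → Corby → Thorn → Quarry → Spruce → Dale costs 98.
Optimal: Dale → Quarry → Thorn → Corby → Spruce → Denton → Juniper → Dale costs 81 (by enumerating all 360 distinct tours).
Excess = 98 − 81 = 17.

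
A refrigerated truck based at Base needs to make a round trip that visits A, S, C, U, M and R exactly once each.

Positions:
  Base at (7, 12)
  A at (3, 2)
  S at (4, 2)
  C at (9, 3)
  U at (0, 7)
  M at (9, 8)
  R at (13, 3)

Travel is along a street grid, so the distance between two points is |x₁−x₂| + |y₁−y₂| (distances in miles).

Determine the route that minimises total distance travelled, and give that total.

With 6 stops there are 6!/2 = 360 distinct round trips (a route and its reverse cost the same).
Base - A - S - C - U - M - R - Base: 14+1+6+13+10+9+15 = 68
Base - A - S - C - U - R - M - Base: 14+1+6+13+17+9+6 = 66
Base - A - S - C - M - U - R - Base: 14+1+6+5+10+17+15 = 68
Base - A - S - C - M - R - U - Base: 14+1+6+5+9+17+12 = 64
Base - A - S - C - R - U - M - Base: 14+1+6+4+17+10+6 = 58
Base - A - S - C - R - M - U - Base: 14+1+6+4+9+10+12 = 56
Base - A - S - U - C - M - R - Base: 14+1+9+13+5+9+15 = 66
Base - A - S - U - C - R - M - Base: 14+1+9+13+4+9+6 = 56
… (352 more)
Base - U - A - S - C - R - M - Base: 12+8+1+6+4+9+6 = 46  ← best
The minimum is 46.
One optimal route: Base → U → A → S → C → R → M → Base (or its reverse).

Shortest round trip = 46 miles.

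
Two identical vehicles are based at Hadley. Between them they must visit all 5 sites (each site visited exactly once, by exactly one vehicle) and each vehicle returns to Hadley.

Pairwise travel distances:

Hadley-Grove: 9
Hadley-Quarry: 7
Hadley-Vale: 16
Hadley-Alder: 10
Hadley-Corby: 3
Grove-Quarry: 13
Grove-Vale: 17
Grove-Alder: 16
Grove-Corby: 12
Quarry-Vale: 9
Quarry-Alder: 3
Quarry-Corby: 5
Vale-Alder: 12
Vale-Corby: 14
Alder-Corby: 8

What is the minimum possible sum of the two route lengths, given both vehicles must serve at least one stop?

Try each way of splitting the stops between the two vehicles (each non-empty) and, for each split, find the best tour for each vehicle:
  {Grove} + {Quarry, Vale, Alder, Corby}: 18 + 39 = 57
  {Quarry} + {Grove, Vale, Alder, Corby}: 14 + 49 = 63
  {Grove, Quarry} + {Vale, Alder, Corby}: 29 + 39 = 68
  {Vale} + {Grove, Quarry, Alder, Corby}: 32 + 36 = 68
  {Grove, Vale} + {Quarry, Alder, Corby}: 42 + 21 = 63
  {Quarry, Vale} + {Grove, Alder, Corby}: 32 + 36 = 68
  … (15 splits in total)
  {Grove, Quarry, Vale, Alder} + {Corby}: 48 + 6 = 54  ← best
Best: vehicle 1 Hadley → Grove → Vale → Quarry → Alder → Hadley = 48; vehicle 2 Hadley → Corby → Hadley = 6; combined 54.

Minimum combined distance: 54.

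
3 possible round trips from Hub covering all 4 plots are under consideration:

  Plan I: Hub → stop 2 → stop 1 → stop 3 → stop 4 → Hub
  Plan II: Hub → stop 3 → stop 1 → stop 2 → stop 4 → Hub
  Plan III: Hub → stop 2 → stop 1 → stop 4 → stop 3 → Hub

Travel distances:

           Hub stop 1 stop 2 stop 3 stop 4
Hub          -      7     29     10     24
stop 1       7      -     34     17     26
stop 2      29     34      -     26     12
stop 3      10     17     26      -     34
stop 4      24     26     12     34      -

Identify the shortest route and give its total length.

Shortest is Plan II, total 97.

Plan I: 29 + 34 + 17 + 34 + 24 = 138
Plan II: 10 + 17 + 34 + 12 + 24 = 97
Plan III: 29 + 34 + 26 + 34 + 10 = 133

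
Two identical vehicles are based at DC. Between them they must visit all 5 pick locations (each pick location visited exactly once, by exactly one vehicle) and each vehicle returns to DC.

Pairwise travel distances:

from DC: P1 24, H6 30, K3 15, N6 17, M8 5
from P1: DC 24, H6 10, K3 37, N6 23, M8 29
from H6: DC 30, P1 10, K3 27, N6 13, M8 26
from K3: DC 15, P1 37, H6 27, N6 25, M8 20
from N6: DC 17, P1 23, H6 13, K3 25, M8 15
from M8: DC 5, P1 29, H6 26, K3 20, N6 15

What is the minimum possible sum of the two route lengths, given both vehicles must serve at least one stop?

Try each way of splitting the stops between the two vehicles (each non-empty) and, for each split, find the best tour for each vehicle:
  {P1} + {H6, K3, N6, M8}: 48 + 75 = 123
  {H6} + {P1, K3, N6, M8}: 60 + 95 = 155
  {P1, H6} + {K3, N6, M8}: 64 + 60 = 124
  {K3} + {P1, H6, N6, M8}: 30 + 67 = 97
  {P1, K3} + {H6, N6, M8}: 76 + 61 = 137
  {H6, K3} + {P1, N6, M8}: 72 + 67 = 139
  … (15 splits in total)
Best: vehicle 1 DC → K3 → DC = 30; vehicle 2 DC → P1 → H6 → N6 → M8 → DC = 67; combined 97.

Minimum combined distance: 97.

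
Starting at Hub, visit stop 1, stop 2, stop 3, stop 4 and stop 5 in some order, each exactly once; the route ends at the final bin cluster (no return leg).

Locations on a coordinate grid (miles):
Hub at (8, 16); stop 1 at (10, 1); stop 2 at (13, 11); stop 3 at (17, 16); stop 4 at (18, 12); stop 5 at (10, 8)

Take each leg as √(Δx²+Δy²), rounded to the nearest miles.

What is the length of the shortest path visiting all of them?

There are 5! = 120 possible orderings.
Hub → stop 1 → stop 2 → stop 3 → stop 4 → stop 5: 15+10+6+4+9 = 44
Hub → stop 1 → stop 2 → stop 3 → stop 5 → stop 4: 15+10+6+11+9 = 51
Hub → stop 1 → stop 2 → stop 4 → stop 3 → stop 5: 15+10+5+4+11 = 45
Hub → stop 1 → stop 2 → stop 4 → stop 5 → stop 3: 15+10+5+9+11 = 50
Hub → stop 1 → stop 2 → stop 5 → stop 3 → stop 4: 15+10+4+11+4 = 44
Hub → stop 1 → stop 2 → stop 5 → stop 4 → stop 3: 15+10+4+9+4 = 42
Hub → stop 1 → stop 3 → stop 2 → stop 4 → stop 5: 15+17+6+5+9 = 52
Hub → stop 1 → stop 3 → stop 2 → stop 5 → stop 4: 15+17+6+4+9 = 51
Hub → stop 1 → stop 3 → stop 4 → stop 2 → stop 5: 15+17+4+5+4 = 45
Hub → stop 1 → stop 3 → stop 4 → stop 5 → stop 2: 15+17+4+9+4 = 49
Hub → stop 1 → stop 3 → stop 5 → stop 2 → stop 4: 15+17+11+4+5 = 52
Hub → stop 1 → stop 3 → stop 5 → stop 4 → stop 2: 15+17+11+9+5 = 57
Hub → stop 1 → stop 4 → stop 2 → stop 3 → stop 5: 15+14+5+6+11 = 51
Hub → stop 1 → stop 4 → stop 2 → stop 5 → stop 3: 15+14+5+4+11 = 49
… (106 more)
Hub → stop 3 → stop 4 → stop 2 → stop 5 → stop 1: 9+4+5+4+7 = 29  ← best
The minimum is 29.
One shortest path: Hub → stop 3 → stop 4 → stop 2 → stop 5 → stop 1.

Minimum one-way distance = 29 miles.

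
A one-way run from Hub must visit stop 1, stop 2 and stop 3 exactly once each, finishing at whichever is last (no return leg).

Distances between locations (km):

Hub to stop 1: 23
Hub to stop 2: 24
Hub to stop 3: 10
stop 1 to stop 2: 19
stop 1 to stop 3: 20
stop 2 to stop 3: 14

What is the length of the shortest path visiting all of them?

There are 3! = 6 possible orderings.
Hub - stop 1 - stop 2 - stop 3: 23+19+14 = 56
Hub - stop 1 - stop 3 - stop 2: 23+20+14 = 57
Hub - stop 2 - stop 1 - stop 3: 24+19+20 = 63
Hub - stop 2 - stop 3 - stop 1: 24+14+20 = 58
Hub - stop 3 - stop 1 - stop 2: 10+20+19 = 49
Hub - stop 3 - stop 2 - stop 1: 10+14+19 = 43
The minimum is 43.
One shortest path: Hub → stop 3 → stop 2 → stop 1.

43 km — the minimum one-way total.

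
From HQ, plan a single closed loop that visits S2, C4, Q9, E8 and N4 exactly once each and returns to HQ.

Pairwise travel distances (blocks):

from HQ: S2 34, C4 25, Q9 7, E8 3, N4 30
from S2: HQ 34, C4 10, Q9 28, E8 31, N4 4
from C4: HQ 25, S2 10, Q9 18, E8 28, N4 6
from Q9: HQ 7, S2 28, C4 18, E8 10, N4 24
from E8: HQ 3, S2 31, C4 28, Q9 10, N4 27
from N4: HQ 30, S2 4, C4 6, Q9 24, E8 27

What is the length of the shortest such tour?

69 blocks — the shortest possible round trip.

HQ - S2 - C4 - Q9 - E8 - N4 - HQ: 34+10+18+10+27+30 = 129
HQ - S2 - C4 - Q9 - N4 - E8 - HQ: 34+10+18+24+27+3 = 116
HQ - S2 - C4 - E8 - Q9 - N4 - HQ: 34+10+28+10+24+30 = 136
HQ - S2 - C4 - E8 - N4 - Q9 - HQ: 34+10+28+27+24+7 = 130
HQ - S2 - C4 - N4 - Q9 - E8 - HQ: 34+10+6+24+10+3 = 87
HQ - S2 - C4 - N4 - E8 - Q9 - HQ: 34+10+6+27+10+7 = 94
HQ - S2 - Q9 - C4 - E8 - N4 - HQ: 34+28+18+28+27+30 = 165
HQ - S2 - Q9 - C4 - N4 - E8 - HQ: 34+28+18+6+27+3 = 116
HQ - S2 - Q9 - E8 - C4 - N4 - HQ: 34+28+10+28+6+30 = 136
HQ - S2 - Q9 - E8 - N4 - C4 - HQ: 34+28+10+27+6+25 = 130
HQ - S2 - Q9 - N4 - C4 - E8 - HQ: 34+28+24+6+28+3 = 123
HQ - S2 - Q9 - N4 - E8 - C4 - HQ: 34+28+24+27+28+25 = 166
HQ - S2 - E8 - C4 - Q9 - N4 - HQ: 34+31+28+18+24+30 = 165
HQ - S2 - E8 - C4 - N4 - Q9 - HQ: 34+31+28+6+24+7 = 130
… (46 more)
HQ - Q9 - C4 - S2 - N4 - E8 - HQ: 7+18+10+4+27+3 = 69  ← best
The minimum is 69.
One optimal route: HQ → Q9 → C4 → S2 → N4 → E8 → HQ (or its reverse).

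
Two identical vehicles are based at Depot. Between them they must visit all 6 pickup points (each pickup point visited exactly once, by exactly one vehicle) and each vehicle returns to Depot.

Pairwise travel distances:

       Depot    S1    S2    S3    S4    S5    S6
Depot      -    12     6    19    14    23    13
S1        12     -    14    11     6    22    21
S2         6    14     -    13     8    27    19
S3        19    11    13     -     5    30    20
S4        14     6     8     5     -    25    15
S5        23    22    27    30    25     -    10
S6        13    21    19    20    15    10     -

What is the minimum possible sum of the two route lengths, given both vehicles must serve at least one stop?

Minimum combined distance: 87.

Try each way of splitting the stops between the two vehicles (each non-empty) and, for each split, find the best tour for each vehicle:
  {S1} + {S2, S3, S4, S5, S6}: 24 + 72 = 96
  {S2} + {S1, S3, S4, S5, S6}: 12 + 75 = 87
  {S1, S2} + {S3, S4, S5, S6}: 32 + 72 = 104
  {S3} + {S1, S2, S4, S5, S6}: 38 + 65 = 103
  {S1, S3} + {S2, S4, S5, S6}: 42 + 62 = 104
  {S2, S3} + {S1, S4, S5, S6}: 38 + 65 = 103
  … (31 splits in total)
Best: vehicle 1 Depot → S2 → Depot = 12; vehicle 2 Depot → S3 → S4 → S1 → S5 → S6 → Depot = 75; combined 87.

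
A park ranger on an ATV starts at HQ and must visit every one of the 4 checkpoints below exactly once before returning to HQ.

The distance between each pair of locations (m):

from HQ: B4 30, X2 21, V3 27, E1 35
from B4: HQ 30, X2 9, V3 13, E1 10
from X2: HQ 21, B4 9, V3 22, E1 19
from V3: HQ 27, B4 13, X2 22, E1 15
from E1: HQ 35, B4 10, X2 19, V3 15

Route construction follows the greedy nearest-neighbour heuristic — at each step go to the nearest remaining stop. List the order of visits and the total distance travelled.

Total distance 82 m via the nearest-neighbour route HQ → X2 → B4 → E1 → V3 → HQ.

HQ → [X2:21 / V3:27 / B4:30 / E1:35] → X2 (21)
X2 → [B4:9 / E1:19 / V3:22] → B4 (9)
B4 → [E1:10 / V3:13] → E1 (10)
E1 → [V3:15] → V3 (15)
Return V3→HQ: 27.
Total = 21 + 9 + 10 + 15 + 27 = 82.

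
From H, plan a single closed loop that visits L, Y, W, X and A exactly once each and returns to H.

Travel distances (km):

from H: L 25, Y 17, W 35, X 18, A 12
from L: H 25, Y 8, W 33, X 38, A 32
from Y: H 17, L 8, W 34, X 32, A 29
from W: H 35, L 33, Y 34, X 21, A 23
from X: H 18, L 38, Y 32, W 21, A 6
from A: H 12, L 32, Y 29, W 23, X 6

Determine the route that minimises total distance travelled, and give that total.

97 km — the shortest possible round trip.

There are 60 distinct closed tours to check (reversals are equivalent).
H→L→Y→W→X→A→H: 25+8+34+21+6+12 = 106
H→L→Y→W→A→X→H: 25+8+34+23+6+18 = 114
H→L→Y→X→W→A→H: 25+8+32+21+23+12 = 121
H→L→Y→X→A→W→H: 25+8+32+6+23+35 = 129
H→L→Y→A→W→X→H: 25+8+29+23+21+18 = 124
H→L→Y→A→X→W→H: 25+8+29+6+21+35 = 124
H→L→W→Y→X→A→H: 25+33+34+32+6+12 = 142
H→L→W→Y→A→X→H: 25+33+34+29+6+18 = 145
H→L→W→X→Y→A→H: 25+33+21+32+29+12 = 152
H→L→W→X→A→Y→H: 25+33+21+6+29+17 = 131
H→L→W→A→Y→X→H: 25+33+23+29+32+18 = 160
H→L→W→A→X→Y→H: 25+33+23+6+32+17 = 136
H→L→X→Y→W→A→H: 25+38+32+34+23+12 = 164
H→L→X→Y→A→W→H: 25+38+32+29+23+35 = 182
… (46 more)
H→Y→L→W→X→A→H: 17+8+33+21+6+12 = 97  ← best
The minimum is 97.
One optimal route: H → Y → L → W → X → A → H (or its reverse).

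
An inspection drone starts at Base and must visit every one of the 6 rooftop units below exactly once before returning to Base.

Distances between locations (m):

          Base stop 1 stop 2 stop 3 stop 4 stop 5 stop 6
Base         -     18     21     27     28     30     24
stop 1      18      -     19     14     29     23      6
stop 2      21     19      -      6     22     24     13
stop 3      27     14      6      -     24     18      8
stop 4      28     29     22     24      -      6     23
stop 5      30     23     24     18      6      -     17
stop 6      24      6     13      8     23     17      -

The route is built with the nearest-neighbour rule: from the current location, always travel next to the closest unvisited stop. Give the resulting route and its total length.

Base → [stop 1:18 / stop 2:21 / stop 6:24 / stop 3:27 / stop 4:28 / stop 5:30] → stop 1 (18)
stop 1 → [stop 6:6 / stop 3:14 / stop 2:19 / stop 5:23 / stop 4:29] → stop 6 (6)
stop 6 → [stop 3:8 / stop 2:13 / stop 5:17 / stop 4:23] → stop 3 (8)
stop 3 → [stop 2:6 / stop 5:18 / stop 4:24] → stop 2 (6)
stop 2 → [stop 4:22 / stop 5:24] → stop 4 (22)
stop 4 → [stop 5:6] → stop 5 (6)
Return stop 5→Base: 30.
Total = 18 + 6 + 8 + 6 + 22 + 6 + 30 = 96.

Nearest-neighbour total = 96 m; route Base → stop 1 → stop 6 → stop 3 → stop 2 → stop 4 → stop 5 → Base.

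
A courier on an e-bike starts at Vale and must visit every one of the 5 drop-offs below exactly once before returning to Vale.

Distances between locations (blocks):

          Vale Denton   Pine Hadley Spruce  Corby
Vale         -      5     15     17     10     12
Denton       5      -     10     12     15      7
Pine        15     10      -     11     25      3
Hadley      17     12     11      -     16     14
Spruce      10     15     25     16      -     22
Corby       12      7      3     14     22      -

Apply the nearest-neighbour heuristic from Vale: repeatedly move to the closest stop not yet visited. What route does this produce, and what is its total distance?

At Vale the remaining stops are Denton 5, Spruce 10, Corby 12, Pine 15, Hadley 17; go to Denton.
At Denton the remaining stops are Corby 7, Pine 10, Hadley 12, Spruce 15; go to Corby.
At Corby the remaining stops are Pine 3, Hadley 14, Spruce 22; go to Pine.
At Pine the remaining stops are Hadley 11, Spruce 25; go to Hadley.
At Hadley the remaining stops are Spruce 16; go to Spruce.
Return Spruce→Vale: 10.
Total = 5 + 7 + 3 + 11 + 16 + 10 = 52.

Total distance 52 blocks via the nearest-neighbour route Vale → Denton → Corby → Pine → Hadley → Spruce → Vale.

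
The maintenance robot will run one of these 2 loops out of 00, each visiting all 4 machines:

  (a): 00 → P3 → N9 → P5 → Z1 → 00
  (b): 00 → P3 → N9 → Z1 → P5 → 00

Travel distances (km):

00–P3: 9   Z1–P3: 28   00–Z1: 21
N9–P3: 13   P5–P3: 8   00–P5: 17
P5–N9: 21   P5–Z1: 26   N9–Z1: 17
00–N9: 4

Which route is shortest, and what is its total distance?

82 km — (b) is the shortest.

(a): 9 + 13 + 21 + 26 + 21 = 90
(b): 9 + 13 + 17 + 26 + 17 = 82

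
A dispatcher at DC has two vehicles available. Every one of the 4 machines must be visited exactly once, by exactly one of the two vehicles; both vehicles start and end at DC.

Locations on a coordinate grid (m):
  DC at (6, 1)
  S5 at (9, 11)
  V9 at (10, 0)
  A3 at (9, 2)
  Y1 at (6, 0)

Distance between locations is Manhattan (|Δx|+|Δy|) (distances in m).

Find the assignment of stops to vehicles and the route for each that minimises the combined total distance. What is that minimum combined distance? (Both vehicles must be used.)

Try each way of splitting the stops between the two vehicles (each non-empty) and, for each split, find the best tour for each vehicle:
  {S5} + {V9, A3, Y1}: 26 + 12 = 38
  {V9} + {S5, A3, Y1}: 10 + 28 = 38
  {S5, V9} + {A3, Y1}: 30 + 10 = 40
  {A3} + {S5, V9, Y1}: 8 + 30 = 38
  {S5, A3} + {V9, Y1}: 26 + 10 = 36
  {V9, A3} + {S5, Y1}: 12 + 28 = 40
  … (7 splits in total)
  {S5, V9, A3} + {Y1}: 30 + 2 = 32  ← best
Best: vehicle 1 DC → S5 → A3 → V9 → DC = 30; vehicle 2 DC → Y1 → DC = 2; combined 32.

Minimum combined distance: 32 m.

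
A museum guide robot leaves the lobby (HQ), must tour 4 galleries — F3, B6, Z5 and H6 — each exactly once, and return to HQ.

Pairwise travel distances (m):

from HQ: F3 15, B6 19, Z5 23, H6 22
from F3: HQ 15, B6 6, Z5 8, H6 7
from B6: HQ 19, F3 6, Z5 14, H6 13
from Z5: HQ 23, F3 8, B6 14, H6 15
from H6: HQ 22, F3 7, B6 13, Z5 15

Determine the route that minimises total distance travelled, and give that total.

Minimum total distance: 70 m.

There are 12 distinct closed tours to check (reversals are equivalent).
HQ→F3→B6→Z5→H6→HQ: 15+6+14+15+22 = 72
HQ→F3→B6→H6→Z5→HQ: 15+6+13+15+23 = 72
HQ→F3→Z5→B6→H6→HQ: 15+8+14+13+22 = 72
HQ→F3→Z5→H6→B6→HQ: 15+8+15+13+19 = 70
HQ→F3→H6→B6→Z5→HQ: 15+7+13+14+23 = 72
HQ→F3→H6→Z5→B6→HQ: 15+7+15+14+19 = 70
HQ→B6→F3→Z5→H6→HQ: 19+6+8+15+22 = 70
HQ→B6→F3→H6→Z5→HQ: 19+6+7+15+23 = 70
HQ→B6→Z5→F3→H6→HQ: 19+14+8+7+22 = 70
HQ→B6→H6→F3→Z5→HQ: 19+13+7+8+23 = 70
HQ→Z5→F3→B6→H6→HQ: 23+8+6+13+22 = 72
HQ→Z5→B6→F3→H6→HQ: 23+14+6+7+22 = 72
The minimum is 70.
One optimal route: HQ → F3 → Z5 → H6 → B6 → HQ (or its reverse).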